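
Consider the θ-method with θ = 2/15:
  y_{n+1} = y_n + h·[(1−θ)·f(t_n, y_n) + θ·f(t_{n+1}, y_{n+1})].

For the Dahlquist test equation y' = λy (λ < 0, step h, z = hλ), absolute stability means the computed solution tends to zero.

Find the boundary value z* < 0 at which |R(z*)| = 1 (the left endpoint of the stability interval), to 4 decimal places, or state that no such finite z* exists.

On y'=λy, z=hλ:
  y_{n+1} = y_n + z·[13/15·y_n + 2/15·y_{n+1}] ⇒ (1 − 2/15z)y_{n+1} = (1 + 13/15z)y_n
  Hence R(z) = (1 + 13/15z)/(1 − 2/15z).

Need |R(x)|<1, x<0.
x=-0.69: |R|=0.3681
R=−1: 1+13/15x = −1+2/15x ⇒ -11/15x=2 ⇒ x=2/(-11/15)=-2.7273
Confirm numerically:
  x=-1.861: |R|=0.49103 <1
  x=-1.677: |R|=0.37055 <1
  x=-1.560: |R|=0.29139 <1
  x=-2.846: |R|=1.06312 >1
  x=-2.838: |R|=1.05891 >1
  x=-2.785: |R|=1.03087 >1
So |R|<1 on (-2.7273, 0).

left endpoint -2.7273.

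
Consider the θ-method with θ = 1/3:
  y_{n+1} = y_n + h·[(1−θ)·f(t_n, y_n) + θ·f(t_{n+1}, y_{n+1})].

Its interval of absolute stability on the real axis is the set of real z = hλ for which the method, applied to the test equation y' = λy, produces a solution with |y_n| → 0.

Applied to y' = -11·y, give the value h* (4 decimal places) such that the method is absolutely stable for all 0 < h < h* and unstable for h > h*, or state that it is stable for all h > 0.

(-6.0000,0); λ=-11 ⇒ h* = (6)/11 = 0.5455.

On y'=λy, z=hλ:
  y_{n+1} = y_n + z·[2/3·y_n + 1/3·y_{n+1}] ⇒ (1 − 1/3z)y_{n+1} = (1 + 2/3z)y_n
  so R(z) = (1 + 2/3z)/(1 − 1/3z).

Need |R(x)|<1, x<0.
x=-0.87: |R|=0.3256
R=−1: 1+2/3x = −1+1/3x ⇒ -1/3x=2 ⇒ x=2/(-1/3)=-6.0000
Confirm numerically:
  x=-5.219: |R|=0.90498 <1
  x=-4.617: |R|=0.81843 <1
  x=-4.534: |R|=0.80542 <1
  x=-4.420: |R|=0.78706 <1
  x=-6.587: |R|=1.06123 >1
  x=-6.547: |R|=1.05730 >1
  x=-6.102: |R|=1.01121 >1
Stable set (-6.0000, 0).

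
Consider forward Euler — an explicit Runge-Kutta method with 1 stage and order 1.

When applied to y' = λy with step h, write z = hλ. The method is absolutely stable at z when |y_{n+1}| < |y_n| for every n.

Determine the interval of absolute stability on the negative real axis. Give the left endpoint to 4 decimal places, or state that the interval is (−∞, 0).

z∈(-2.0000,0).

Set f=λy, z=hλ:
  order 1, 1-stage ⇒ R(z)=1+z
  (e.g. R(-1.45)=-0.45000, |R|=0.45000)

Boundary: |R(x)|=1, x<0.
x=-1.45: |R|=0.4500
|R(-2.17)|=1.1700 |R(-1.67)|=0.6700 |R(-0.96)|=0.0400
Bisect:
  x_lo=-2.8582 |R|=1.8582  x_hi=-0.1458 |R|=0.8542
  mid=-1.50199 |R|=0.50199 →hi
  mid=-2.18010 |R|=1.18010 →lo
  mid=-1.84104 |R|=0.84104 →hi
  mid=-2.01057 |R|=1.01057 →lo
  mid=-1.92581 |R|=0.92581 →hi
  mid=-1.96819 |R|=0.96819 →hi
  mid=-1.98938 |R|=0.98938 →hi
  mid=-1.99997 |R|=0.99997 →hi
  ...
  [-2.00014,-1.99997] ⇒ x*=-2.0000
So |R|<1 on (-2.0000, 0).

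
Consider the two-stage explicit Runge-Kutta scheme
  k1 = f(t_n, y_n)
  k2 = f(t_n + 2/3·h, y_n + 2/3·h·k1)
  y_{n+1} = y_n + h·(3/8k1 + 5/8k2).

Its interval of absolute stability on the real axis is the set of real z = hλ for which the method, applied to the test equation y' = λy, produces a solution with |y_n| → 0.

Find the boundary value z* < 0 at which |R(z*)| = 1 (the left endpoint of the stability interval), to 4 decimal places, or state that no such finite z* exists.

z* = -2.4000.

Test eqn y'=λy, z=hλ:
  k1=λy_n ⇒ h·k1=z·y_n;  k2=λ(1+2/3z)y_n ⇒ h·k2=z(1+2/3z)y_n
  y_{n+1}/y_n = 1 + 3/8z + 5/8z(1+2/3z) = 1 + z + 5/12z²
  so R(z) = 1 + z + 5/12z².

Find x<0 with |R(x)|<1.
x=-0.31: |R|=0.7300
R=1: x+5/12x²=0 ⇒ x=−12/5=-2.4000; min R=1−1/(4·5/12)=0.4000>−1
Confirm numerically:
  x=-2.060: |R|=0.70817 <1
  x=-1.890: |R|=0.59837 <1
  x=-1.876: |R|=0.59041 <1
  x=-2.777: |R|=1.43622 >1
  x=-2.550: |R|=1.15938 >1
Interval (-2.4000, 0).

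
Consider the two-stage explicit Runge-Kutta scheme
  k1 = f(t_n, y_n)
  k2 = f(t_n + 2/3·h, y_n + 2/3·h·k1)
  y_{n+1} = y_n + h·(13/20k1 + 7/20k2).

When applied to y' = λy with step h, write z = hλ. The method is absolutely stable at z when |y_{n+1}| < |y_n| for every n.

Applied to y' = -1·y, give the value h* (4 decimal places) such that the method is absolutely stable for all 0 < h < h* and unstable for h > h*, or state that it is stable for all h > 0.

(-4.2857,0); λ=-1 ⇒ h* = (30/7)/1 = 4.2857.

Test eqn y'=λy, z=hλ:
  k1=λy_n ⇒ h·k1=z·y_n;  k2=λ(1+2/3z)y_n ⇒ h·k2=z(1+2/3z)y_n
  y_{n+1}/y_n = 1 + 13/20z + 7/20z(1+2/3z) = 1 + z + 7/30z²
  ⇒ R(z) = 1 + z + 7/30z².

Need |R(x)|<1, x<0.
x=-0.56: |R|=0.5132
R=1: x+7/30x²=0 ⇒ x=−30/7=-4.2857; min R=1−1/(4·7/30)=-0.0714>−1
Confirm numerically:
  x=-3.505: |R|=0.36151 <1
  x=-2.551: |R|=0.03256 <1
  x=-2.451: |R|=0.04927 <1
  x=-1.948: |R|=0.06257 <1
  x=-4.856: |R|=1.64617 >1
  x=-4.507: |R|=1.23271 >1
So |R|<1 on (-4.2857, 0).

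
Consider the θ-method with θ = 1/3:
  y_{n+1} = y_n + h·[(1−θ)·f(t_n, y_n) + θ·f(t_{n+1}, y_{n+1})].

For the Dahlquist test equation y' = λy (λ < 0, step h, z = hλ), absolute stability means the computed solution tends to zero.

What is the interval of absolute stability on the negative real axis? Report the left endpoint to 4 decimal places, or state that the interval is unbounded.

(-6.0000, 0).

On y'=λy, z=hλ:
  y_{n+1} = y_n + z·[2/3·y_n + 1/3·y_{n+1}] ⇒ (1 − 1/3z)y_{n+1} = (1 + 2/3z)y_n
  ⇒ R(z) = (1 + 2/3z)/(1 − 1/3z).

Solve |R(x)|<1 on ℝ⁻.
x=-0.63: |R|=0.4793
R=−1: 1+2/3x = −1+1/3x ⇒ -1/3x=2 ⇒ x=2/(-1/3)=-6.0000
Confirm numerically:
  x=-5.189: |R|=0.90096 <1
  x=-4.929: |R|=0.86493 <1
  x=-3.193: |R|=0.54675 <1
  x=-2.559: |R|=0.38100 <1
  x=-6.297: |R|=1.03195 >1
  x=-6.039: |R|=1.00431 >1
So |R|<1 on (-6.0000, 0).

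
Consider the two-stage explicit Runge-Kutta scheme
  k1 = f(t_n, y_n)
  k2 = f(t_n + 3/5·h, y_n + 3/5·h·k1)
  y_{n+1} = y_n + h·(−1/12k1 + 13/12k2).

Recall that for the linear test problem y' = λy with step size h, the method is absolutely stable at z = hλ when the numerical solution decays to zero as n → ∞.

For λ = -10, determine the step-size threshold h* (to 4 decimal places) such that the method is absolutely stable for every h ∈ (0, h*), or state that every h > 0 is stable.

On y'=λy, z=hλ:
  k1=λy_n ⇒ h·k1=z·y_n;  k2=λ(1+3/5z)y_n ⇒ h·k2=z(1+3/5z)y_n
  y_{n+1}/y_n = 1 − 1/12z + 13/12z(1+3/5z) = 1 + z + 13/20z²
  so R(z) = 1 + z + 13/20z².

Boundary: |R(x)|=1, x<0.
x=-1.57: |R|=1.0322
R=1: x+13/20x²=0 ⇒ x=−20/13=-1.5385; min R=1−1/(4·13/20)=0.6154>−1
Confirm numerically:
  x=-0.966: |R|=0.64055 <1
  x=-0.906: |R|=0.62754 <1
  x=-0.675: |R|=0.62116 <1
  x=-1.951: |R|=1.52316 >1
  x=-1.751: |R|=1.24190 >1
  x=-1.711: |R|=1.19189 >1
So |R|<1 on (-1.5385, 0).

(-1.5385,0); λ=-10 ⇒ h* = (20/13)/10 = 0.1538.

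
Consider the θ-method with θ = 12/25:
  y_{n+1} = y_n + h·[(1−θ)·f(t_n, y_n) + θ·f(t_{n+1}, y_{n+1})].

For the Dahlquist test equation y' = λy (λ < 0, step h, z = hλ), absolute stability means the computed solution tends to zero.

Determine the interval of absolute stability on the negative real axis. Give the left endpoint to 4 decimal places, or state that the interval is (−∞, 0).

(-50.0000, 0).

Test eqn y'=λy, z=hλ:
  y_{n+1} = y_n + z·[13/25·y_n + 12/25·y_{n+1}] ⇒ (1 − 12/25z)y_{n+1} = (1 + 13/25z)y_n
  so R(z) = (1 + 13/25z)/(1 − 12/25z).

Boundary: |R(x)|=1, x<0.
x=-1.06: |R|=0.2975
R=−1: 1+13/25x = −1+12/25x ⇒ -1/25x=2 ⇒ x=2/(-1/25)=-50.0000
Confirm numerically:
  x=-45.649: |R|=0.99240 <1
  x=-40.932: |R|=0.98243 <1
  x=-40.252: |R|=0.98081 <1
  x=-22.760: |R|=0.90863 <1
  x=-50.453: |R|=1.00072 >1
  x=-50.312: |R|=1.00050 >1
  x=-50.137: |R|=1.00022 >1
Interval (-50.0000, 0).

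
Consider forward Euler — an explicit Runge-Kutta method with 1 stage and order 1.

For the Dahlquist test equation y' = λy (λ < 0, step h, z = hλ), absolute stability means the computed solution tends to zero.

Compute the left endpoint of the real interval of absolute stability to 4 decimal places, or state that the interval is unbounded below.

With y'=λy (z=hλ):
  order 1, 1-stage ⇒ R(z)=1+z
  (e.g. R(-1.39)=-0.39000, |R|=0.39000)

Find x<0 with |R(x)|<1.
x=-1.39: |R|=0.3900
|R(-1.76)|=0.7600 |R(-1.59)|=0.5900 |R(-1.48)|=0.4800
Bisect:
  x_lo=-2.3635 |R|=1.3635  x_hi=-0.3897 |R|=0.6103
  mid=-1.37660 |R|=0.37660 →hi
  mid=-1.87006 |R|=0.87006 →hi
  mid=-2.11678 |R|=1.11678 →lo
  mid=-1.99342 |R|=0.99342 →hi
  mid=-2.05510 |R|=1.05510 →lo
  mid=-2.02426 |R|=1.02426 →lo
  mid=-2.00884 |R|=1.00884 →lo
  ...
  [-2.00004,-1.99992] ⇒ x*=-2.0000
Interval (-2.0000, 0).

z* = -2.0000.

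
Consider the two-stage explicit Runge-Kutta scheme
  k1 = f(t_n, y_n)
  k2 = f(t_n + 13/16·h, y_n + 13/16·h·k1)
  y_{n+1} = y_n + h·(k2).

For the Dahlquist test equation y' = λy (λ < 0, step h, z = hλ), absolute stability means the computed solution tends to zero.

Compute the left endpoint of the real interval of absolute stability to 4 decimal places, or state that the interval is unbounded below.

z* = -1.2308.

On y'=λy, z=hλ:
  k1=λy_n ⇒ h·k1=z·y_n;  k2=λ(1+13/16z)y_n ⇒ h·k2=z(1+13/16z)y_n
  y_{n+1}/y_n = 1 + z(1+13/16z) = 1 + z + 13/16z²
  R(z) = 1 + z + 13/16z².

Find x<0 with |R(x)|<1.
x=-0.83: |R|=0.7297
R=1: x+13/16x²=0 ⇒ x=−16/13=-1.2308; min R=1−1/(4·13/16)=0.6923>−1
Confirm numerically:
  x=-0.838: |R|=0.73257 <1
  x=-0.823: |R|=0.72733 <1
  x=-0.649: |R|=0.69323 <1
  x=-1.527: |R|=1.36753 >1
  x=-1.252: |R|=1.02160 >1
So |R|<1 on (-1.2308, 0).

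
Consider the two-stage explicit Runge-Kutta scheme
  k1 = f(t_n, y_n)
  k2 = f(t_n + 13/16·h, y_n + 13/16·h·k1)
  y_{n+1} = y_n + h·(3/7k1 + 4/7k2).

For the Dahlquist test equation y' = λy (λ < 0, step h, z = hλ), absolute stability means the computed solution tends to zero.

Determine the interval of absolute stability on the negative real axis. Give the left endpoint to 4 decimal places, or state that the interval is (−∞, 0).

z∈(-2.1538,0).

On y'=λy, z=hλ:
  k1=λy_n ⇒ h·k1=z·y_n;  k2=λ(1+13/16z)y_n ⇒ h·k2=z(1+13/16z)y_n
  y_{n+1}/y_n = 1 + 3/7z + 4/7z(1+13/16z) = 1 + z + 13/28z²
  R(z) = 1 + z + 13/28z².

Find x<0 with |R(x)|<1.
x=-0.36: |R|=0.7002
R=1: x+13/28x²=0 ⇒ x=−28/13=-2.1538; min R=1−1/(4·13/28)=0.4615>−1
Confirm numerically:
  x=-1.539: |R|=0.56067 <1
  x=-1.520: |R|=0.55269 <1
  x=-1.047: |R|=0.46195 <1
  x=-2.540: |R|=1.45539 >1
  x=-2.535: |R|=1.44860 >1
  x=-2.508: |R|=1.41239 >1
Stable set (-2.1538, 0).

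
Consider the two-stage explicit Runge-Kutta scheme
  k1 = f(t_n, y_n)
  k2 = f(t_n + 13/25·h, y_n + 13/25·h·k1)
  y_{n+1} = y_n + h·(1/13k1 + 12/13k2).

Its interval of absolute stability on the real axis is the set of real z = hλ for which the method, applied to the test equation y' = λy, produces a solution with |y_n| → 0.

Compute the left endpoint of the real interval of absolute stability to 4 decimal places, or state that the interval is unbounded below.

With y'=λy (z=hλ):
  k1=λy_n ⇒ h·k1=z·y_n;  k2=λ(1+13/25z)y_n ⇒ h·k2=z(1+13/25z)y_n
  y_{n+1}/y_n = 1 + 1/13z + 12/13z(1+13/25z) = 1 + z + 12/25z²
  Hence R(z) = 1 + z + 12/25z².

Find x<0 with |R(x)|<1.
x=-1.33: |R|=0.5191
R=1: x+12/25x²=0 ⇒ x=−25/12=-2.0833; min R=1−1/(4·12/25)=0.4792>−1
Confirm numerically:
  x=-2.019: |R|=0.93765 <1
  x=-1.611: |R|=0.63475 <1
  x=-1.543: |R|=0.59981 <1
  x=-2.463: |R|=1.44886 >1
  x=-2.380: |R|=1.33891 >1
Interval (-2.0833, 0).

z* = -2.0833.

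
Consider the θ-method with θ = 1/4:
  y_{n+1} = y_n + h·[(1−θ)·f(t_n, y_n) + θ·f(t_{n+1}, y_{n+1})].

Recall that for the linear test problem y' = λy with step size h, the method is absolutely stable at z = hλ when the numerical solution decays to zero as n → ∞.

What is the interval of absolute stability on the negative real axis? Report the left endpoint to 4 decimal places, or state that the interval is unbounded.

(-4.0000, 0).

On y'=λy, z=hλ:
  y_{n+1} = y_n + z·[3/4·y_n + 1/4·y_{n+1}] ⇒ (1 − 1/4z)y_{n+1} = (1 + 3/4z)y_n
  ⇒ R(z) = (1 + 3/4z)/(1 − 1/4z).

Boundary: |R(x)|=1, x<0.
x=-1.63: |R|=0.1581
R=−1: 1+3/4x = −1+1/4x ⇒ -1/2x=2 ⇒ x=2/(-1/2)=-4.0000
Confirm numerically:
  x=-3.599: |R|=0.89446 <1
  x=-3.436: |R|=0.84831 <1
  x=-2.718: |R|=0.61834 <1
  x=-4.599: |R|=1.13932 >1
  x=-4.121: |R|=1.02980 >1
Interval (-4.0000, 0).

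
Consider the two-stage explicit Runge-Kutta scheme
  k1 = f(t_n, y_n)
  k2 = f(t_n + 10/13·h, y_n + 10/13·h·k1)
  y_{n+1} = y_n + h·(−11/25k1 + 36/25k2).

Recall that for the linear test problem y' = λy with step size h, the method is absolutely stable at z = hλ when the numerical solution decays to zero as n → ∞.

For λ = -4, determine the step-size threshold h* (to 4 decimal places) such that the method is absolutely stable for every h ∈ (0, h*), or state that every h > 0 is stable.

Set f=λy, z=hλ:
  k1=λy_n ⇒ h·k1=z·y_n;  k2=λ(1+10/13z)y_n ⇒ h·k2=z(1+10/13z)y_n
  y_{n+1}/y_n = 1 − 11/25z + 36/25z(1+10/13z) = 1 + z + 72/65z²
  so R(z) = 1 + z + 72/65z².

Need |R(x)|<1, x<0.
x=-1.03: |R|=1.1452
R=1: x+72/65x²=0 ⇒ x=−65/72=-0.9028; min R=1−1/(4·72/65)=0.7743>−1
Confirm numerically:
  x=-0.783: |R|=0.89611 <1
  x=-0.516: |R|=0.77893 <1
  x=-0.405: |R|=0.77669 <1
  x=-0.391: |R|=0.77835 <1
  x=-1.244: |R|=1.47019 >1
  x=-1.177: |R|=1.35752 >1
  x=-1.059: |R|=1.18326 >1
Interval (-0.9028, 0).

(-0.9028,0); λ=-4 ⇒ h* = (65/72)/4 = 0.2257.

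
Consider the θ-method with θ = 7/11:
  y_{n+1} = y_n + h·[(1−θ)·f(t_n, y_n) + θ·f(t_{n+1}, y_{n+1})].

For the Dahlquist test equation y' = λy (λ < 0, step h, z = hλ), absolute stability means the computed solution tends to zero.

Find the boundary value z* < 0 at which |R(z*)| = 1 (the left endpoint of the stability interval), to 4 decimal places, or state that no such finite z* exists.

interval (−∞, 0).

Test eqn y'=λy, z=hλ:
  y_{n+1} = y_n + z·[4/11·y_n + 7/11·y_{n+1}] ⇒ (1 − 7/11z)y_{n+1} = (1 + 4/11z)y_n
  Hence R(z) = (1 + 4/11z)/(1 − 7/11z).

Need |R(x)|<1, x<0.
x=-1.29: |R|=0.2916
x=-2: |R|=0.1200
x=-10: |R|=0.3580
x=-100: |R|=0.5471
θ=7/11≥1/2 ⇒ |1+4/11x|<|1−7/11x| ∀x<0 ⇒ unbounded interval.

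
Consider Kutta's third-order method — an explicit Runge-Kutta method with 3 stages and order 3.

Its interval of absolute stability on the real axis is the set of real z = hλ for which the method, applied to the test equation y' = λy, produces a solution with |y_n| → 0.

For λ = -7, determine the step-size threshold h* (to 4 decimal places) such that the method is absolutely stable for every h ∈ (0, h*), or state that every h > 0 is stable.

Set f=λy, z=hλ:
  order 3, 3-stage ⇒ R(z)=1+z+z^2/2+z^3/6
  (e.g. R(-0.87)=0.39870, |R|=0.39870)

Need |R(x)|<1, x<0.
x=-0.87: |R|=0.3987
|R(-2.19)|=0.5425 |R(-2.18)|=0.5305 |R(-1.26)|=0.2004
Bisect:
  x_lo=-3.1655 |R|=2.4418  x_hi=-0.0868 |R|=0.9168
  mid=-1.62614 |R|=0.02065 →hi
  mid=-2.39580 |R|=0.81780 →hi
  mid=-2.78064 |R|=1.49795 →lo
  mid=-2.58822 |R|=1.12848 →lo
  mid=-2.49201 |R|=0.96624 →hi
  mid=-2.54012 |R|=1.04557 →lo
  mid=-2.51606 |R|=1.00547 →lo
  ...
  [-2.51287,-2.51268] ⇒ x*=-2.5127
Interval (-2.5127, 0).

(-2.5127,0); λ=-7 ⇒ h* = 0.3590.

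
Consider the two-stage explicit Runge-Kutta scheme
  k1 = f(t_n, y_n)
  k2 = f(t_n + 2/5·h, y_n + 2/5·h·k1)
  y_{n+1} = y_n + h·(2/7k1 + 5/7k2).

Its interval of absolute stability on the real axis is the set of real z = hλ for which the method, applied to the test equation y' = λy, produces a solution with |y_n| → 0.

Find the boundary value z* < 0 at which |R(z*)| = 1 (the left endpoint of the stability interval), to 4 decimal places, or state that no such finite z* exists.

With y'=λy (z=hλ):
  k1=λy_n ⇒ h·k1=z·y_n;  k2=λ(1+2/5z)y_n ⇒ h·k2=z(1+2/5z)y_n
  y_{n+1}/y_n = 1 + 2/7z + 5/7z(1+2/5z) = 1 + z + 2/7z²
  ⇒ R(z) = 1 + z + 2/7z².

Find x<0 with |R(x)|<1.
x=-1.13: |R|=0.2348
R=1: x+2/7x²=0 ⇒ x=−7/2=-3.5000; min R=1−1/(4·2/7)=0.1250>−1
Confirm numerically:
  x=-2.935: |R|=0.52621 <1
  x=-2.374: |R|=0.23625 <1
  x=-2.260: |R|=0.19931 <1
  x=-4.091: |R|=1.69079 >1
  x=-3.759: |R|=1.27817 >1
  x=-3.617: |R|=1.12091 >1
Stable set (-3.5000, 0).

left endpoint -3.5000.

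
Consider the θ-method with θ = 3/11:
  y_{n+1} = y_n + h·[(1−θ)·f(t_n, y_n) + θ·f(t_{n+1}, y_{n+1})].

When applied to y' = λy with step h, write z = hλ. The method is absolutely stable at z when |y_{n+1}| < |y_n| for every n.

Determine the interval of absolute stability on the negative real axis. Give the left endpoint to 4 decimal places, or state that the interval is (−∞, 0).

Test eqn y'=λy, z=hλ:
  y_{n+1} = y_n + z·[8/11·y_n + 3/11·y_{n+1}] ⇒ (1 − 3/11z)y_{n+1} = (1 + 8/11z)y_n
  ⇒ R(z) = (1 + 8/11z)/(1 − 3/11z).

Need |R(x)|<1, x<0.
x=-1.79: |R|=0.2028
R=−1: 1+8/11x = −1+3/11x ⇒ -5/11x=2 ⇒ x=2/(-5/11)=-4.4000
Confirm numerically:
  x=-3.992: |R|=0.91121 <1
  x=-3.630: |R|=0.82412 <1
  x=-2.910: |R|=0.62240 <1
  x=-2.894: |R|=0.61742 <1
  x=-4.996: |R|=1.11467 >1
  x=-4.933: |R|=1.10330 >1
  x=-4.481: |R|=1.01657 >1
Interval (-4.4000, 0).

z∈(-4.4000,0).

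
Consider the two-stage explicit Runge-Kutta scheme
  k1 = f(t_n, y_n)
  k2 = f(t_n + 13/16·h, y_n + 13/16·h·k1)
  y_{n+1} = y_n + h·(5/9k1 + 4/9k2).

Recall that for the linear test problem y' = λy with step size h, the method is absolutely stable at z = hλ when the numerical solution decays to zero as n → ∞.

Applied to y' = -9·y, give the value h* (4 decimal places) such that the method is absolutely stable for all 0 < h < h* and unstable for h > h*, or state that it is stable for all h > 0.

(-2.7692,0); λ=-9 ⇒ h* = (36/13)/9 = 0.3077.

Test eqn y'=λy, z=hλ:
  k1=λy_n ⇒ h·k1=z·y_n;  k2=λ(1+13/16z)y_n ⇒ h·k2=z(1+13/16z)y_n
  y_{n+1}/y_n = 1 + 5/9z + 4/9z(1+13/16z) = 1 + z + 13/36z²
  ⇒ R(z) = 1 + z + 13/36z².

Boundary: |R(x)|=1, x<0.
x=-0.52: |R|=0.5776
R=1: x+13/36x²=0 ⇒ x=−36/13=-2.7692; min R=1−1/(4·13/36)=0.3077>−1
Confirm numerically:
  x=-2.554: |R|=0.80150 <1
  x=-2.197: |R|=0.54601 <1
  x=-2.175: |R|=0.53328 <1
  x=-1.749: |R|=0.35564 <1
  x=-3.292: |R|=1.62146 >1
  x=-3.080: |R|=1.34564 >1
So |R|<1 on (-2.7692, 0).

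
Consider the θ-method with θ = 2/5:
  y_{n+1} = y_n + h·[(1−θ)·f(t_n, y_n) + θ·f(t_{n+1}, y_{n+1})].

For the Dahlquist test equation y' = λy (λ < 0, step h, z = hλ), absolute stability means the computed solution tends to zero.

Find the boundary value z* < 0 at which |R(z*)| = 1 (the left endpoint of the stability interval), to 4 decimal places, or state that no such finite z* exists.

left endpoint -10.0000.

On y'=λy, z=hλ:
  y_{n+1} = y_n + z·[3/5·y_n + 2/5·y_{n+1}] ⇒ (1 − 2/5z)y_{n+1} = (1 + 3/5z)y_n
  ⇒ R(z) = (1 + 3/5z)/(1 − 2/5z).

Need |R(x)|<1, x<0.
x=-1.38: |R|=0.1108
R=−1: 1+3/5x = −1+2/5x ⇒ -1/5x=2 ⇒ x=2/(-1/5)=-10.0000
Confirm numerically:
  x=-9.085: |R|=0.96051 <1
  x=-7.252: |R|=0.85911 <1
  x=-5.922: |R|=0.75790 <1
  x=-10.068: |R|=1.00271 >1
  x=-10.044: |R|=1.00175 >1
Interval (-10.0000, 0).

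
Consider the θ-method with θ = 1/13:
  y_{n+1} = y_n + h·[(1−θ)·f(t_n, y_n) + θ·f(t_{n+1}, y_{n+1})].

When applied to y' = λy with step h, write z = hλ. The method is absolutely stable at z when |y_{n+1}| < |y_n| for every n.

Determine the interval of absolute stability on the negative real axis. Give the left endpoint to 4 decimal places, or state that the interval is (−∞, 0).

Test eqn y'=λy, z=hλ:
  y_{n+1} = y_n + z·[12/13·y_n + 1/13·y_{n+1}] ⇒ (1 − 1/13z)y_{n+1} = (1 + 12/13z)y_n
  Hence R(z) = (1 + 12/13z)/(1 − 1/13z).

Solve |R(x)|<1 on ℝ⁻.
x=-1.58: |R|=0.4088
R=−1: 1+12/13x = −1+1/13x ⇒ -11/13x=2 ⇒ x=2/(-11/13)=-2.3636
Confirm numerically:
  x=-1.892: |R|=0.65163 <1
  x=-1.616: |R|=0.43733 <1
  x=-1.505: |R|=0.34885 <1
  x=-0.966: |R|=0.10082 <1
  x=-2.619: |R|=1.17985 >1
  x=-2.594: |R|=1.16250 >1
Stable set (-2.3636, 0).

z∈(-2.3636,0).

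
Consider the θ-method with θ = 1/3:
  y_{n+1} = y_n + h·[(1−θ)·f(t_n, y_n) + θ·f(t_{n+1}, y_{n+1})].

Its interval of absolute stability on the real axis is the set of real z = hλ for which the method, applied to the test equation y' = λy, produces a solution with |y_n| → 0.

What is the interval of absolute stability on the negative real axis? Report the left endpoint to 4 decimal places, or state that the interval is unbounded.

(-6.0000, 0).

Set f=λy, z=hλ:
  y_{n+1} = y_n + z·[2/3·y_n + 1/3·y_{n+1}] ⇒ (1 − 1/3z)y_{n+1} = (1 + 2/3z)y_n
  R(z) = (1 + 2/3z)/(1 − 1/3z).

Find x<0 with |R(x)|<1.
x=-0.4: |R|=0.6471
R=−1: 1+2/3x = −1+1/3x ⇒ -1/3x=2 ⇒ x=2/(-1/3)=-6.0000
Confirm numerically:
  x=-4.848: |R|=0.85321 <1
  x=-3.790: |R|=0.67452 <1
  x=-3.692: |R|=0.65511 <1
  x=-6.570: |R|=1.05956 >1
  x=-6.176: |R|=1.01918 >1
  x=-6.112: |R|=1.01229 >1
Stable set (-6.0000, 0).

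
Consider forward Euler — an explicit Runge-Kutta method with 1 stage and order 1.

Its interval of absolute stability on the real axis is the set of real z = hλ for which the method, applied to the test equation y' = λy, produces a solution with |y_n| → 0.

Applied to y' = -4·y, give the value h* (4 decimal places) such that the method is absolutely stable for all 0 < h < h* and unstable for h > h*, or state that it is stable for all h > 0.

(-2.0000,0); λ=-4 ⇒ h* = 0.5000.

On y'=λy, z=hλ:
  order 1, 1-stage ⇒ R(z)=1+z
  (e.g. R(-1.31)=-0.31000, |R|=0.31000)

Boundary: |R(x)|=1, x<0.
x=-1.31: |R|=0.3100
|R(-1.73)|=0.7300 |R(-1.24)|=0.2400 |R(-0.77)|=0.2300
Bisect:
  x_lo=-2.6999 |R|=1.6999  x_hi=-0.1097 |R|=0.8903
  mid=-1.40482 |R|=0.40482 →hi
  mid=-2.05235 |R|=1.05235 →lo
  mid=-1.72859 |R|=0.72859 →hi
  mid=-1.89047 |R|=0.89047 →hi
  mid=-1.97141 |R|=0.97141 →hi
  mid=-2.01188 |R|=1.01188 →lo
  mid=-1.99165 |R|=0.99165 →hi
  mid=-2.00177 |R|=1.00177 →lo
  mid=-1.99671 |R|=0.99671 →hi
  mid=-1.99924 |R|=0.99924 →hi
  ...
  [-2.00003,-1.99987] ⇒ x*=-2.0000
So |R|<1 on (-2.0000, 0).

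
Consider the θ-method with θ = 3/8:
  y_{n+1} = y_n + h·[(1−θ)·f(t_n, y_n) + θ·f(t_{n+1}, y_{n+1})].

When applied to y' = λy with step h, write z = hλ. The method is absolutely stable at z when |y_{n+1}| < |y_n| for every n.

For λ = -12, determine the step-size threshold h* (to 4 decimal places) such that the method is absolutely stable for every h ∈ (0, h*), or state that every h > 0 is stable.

With y'=λy (z=hλ):
  y_{n+1} = y_n + z·[5/8·y_n + 3/8·y_{n+1}] ⇒ (1 − 3/8z)y_{n+1} = (1 + 5/8z)y_n
  Hence R(z) = (1 + 5/8z)/(1 − 3/8z).

Solve |R(x)|<1 on ℝ⁻.
x=-1.61: |R|=0.0039
R=−1: 1+5/8x = −1+3/8x ⇒ -1/4x=2 ⇒ x=2/(-1/4)=-8.0000
Confirm numerically:
  x=-7.882: |R|=0.99254 <1
  x=-6.252: |R|=0.86934 <1
  x=-4.798: |R|=0.71403 <1
  x=-4.619: |R|=0.69063 <1
  x=-8.371: |R|=1.02241 >1
  x=-8.346: |R|=1.02095 >1
  x=-8.044: |R|=1.00274 >1
Interval (-8.0000, 0).

(-8.0000,0); λ=-12 ⇒ h* = (8)/12 = 0.6667.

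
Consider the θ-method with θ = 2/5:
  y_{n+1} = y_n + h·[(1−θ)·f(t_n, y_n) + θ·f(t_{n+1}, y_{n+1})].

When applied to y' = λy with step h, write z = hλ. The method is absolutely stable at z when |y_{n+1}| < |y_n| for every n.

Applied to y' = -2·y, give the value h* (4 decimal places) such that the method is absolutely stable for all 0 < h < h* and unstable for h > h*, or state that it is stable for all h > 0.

With y'=λy (z=hλ):
  y_{n+1} = y_n + z·[3/5·y_n + 2/5·y_{n+1}] ⇒ (1 − 2/5z)y_{n+1} = (1 + 3/5z)y_n
  R(z) = (1 + 3/5z)/(1 − 2/5z).

Find x<0 with |R(x)|<1.
x=-0.49: |R|=0.5903
R=−1: 1+3/5x = −1+2/5x ⇒ -1/5x=2 ⇒ x=2/(-1/5)=-10.0000
Confirm numerically:
  x=-6.682: |R|=0.81932 <1
  x=-5.903: |R|=0.75622 <1
  x=-5.824: |R|=0.74916 <1
  x=-4.713: |R|=0.63351 <1
  x=-10.505: |R|=1.01942 >1
  x=-10.264: |R|=1.01034 >1
  x=-10.063: |R|=1.00251 >1
Stable set (-10.0000, 0).

(-10.0000,0); λ=-2 ⇒ h* = (10)/2 = 5.0000.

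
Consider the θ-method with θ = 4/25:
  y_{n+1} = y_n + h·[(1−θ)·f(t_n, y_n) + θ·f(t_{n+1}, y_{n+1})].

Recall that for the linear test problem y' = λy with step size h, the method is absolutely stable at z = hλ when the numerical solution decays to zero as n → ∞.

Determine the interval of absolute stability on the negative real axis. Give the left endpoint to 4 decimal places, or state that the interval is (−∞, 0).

Set f=λy, z=hλ:
  y_{n+1} = y_n + z·[21/25·y_n + 4/25·y_{n+1}] ⇒ (1 − 4/25z)y_{n+1} = (1 + 21/25z)y_n
  Hence R(z) = (1 + 21/25z)/(1 − 4/25z).

Boundary: |R(x)|=1, x<0.
x=-0.68: |R|=0.3867
R=−1: 1+21/25x = −1+4/25x ⇒ -17/25x=2 ⇒ x=2/(-17/25)=-2.9412
Confirm numerically:
  x=-2.656: |R|=0.86391 <1
  x=-1.703: |R|=0.33833 <1
  x=-1.563: |R|=0.25032 <1
  x=-1.526: |R|=0.22653 <1
  x=-3.533: |R|=1.25710 >1
  x=-3.475: |R|=1.23329 >1
Interval (-2.9412, 0).

z∈(-2.9412,0).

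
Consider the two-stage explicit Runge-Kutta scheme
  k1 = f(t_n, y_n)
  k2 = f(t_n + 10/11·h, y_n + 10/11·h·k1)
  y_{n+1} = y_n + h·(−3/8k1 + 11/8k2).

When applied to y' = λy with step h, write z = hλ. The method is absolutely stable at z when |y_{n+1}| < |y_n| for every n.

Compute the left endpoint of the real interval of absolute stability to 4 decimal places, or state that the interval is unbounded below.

z* = -0.8000.

With y'=λy (z=hλ):
  k1=λy_n ⇒ h·k1=z·y_n;  k2=λ(1+10/11z)y_n ⇒ h·k2=z(1+10/11z)y_n
  y_{n+1}/y_n = 1 − 3/8z + 11/8z(1+10/11z) = 1 + z + 5/4z²
  ⇒ R(z) = 1 + z + 5/4z².

Find x<0 with |R(x)|<1.
x=-0.7: |R|=0.9125
R=1: x+5/4x²=0 ⇒ x=−4/5=-0.8000; min R=1−1/(4·5/4)=0.8000>−1
Confirm numerically:
  x=-0.719: |R|=0.92720 <1
  x=-0.569: |R|=0.83570 <1
  x=-0.533: |R|=0.82211 <1
  x=-0.442: |R|=0.80221 <1
  x=-1.360: |R|=1.95200 >1
  x=-1.318: |R|=1.85340 >1
  x=-0.913: |R|=1.12896 >1
Interval (-0.8000, 0).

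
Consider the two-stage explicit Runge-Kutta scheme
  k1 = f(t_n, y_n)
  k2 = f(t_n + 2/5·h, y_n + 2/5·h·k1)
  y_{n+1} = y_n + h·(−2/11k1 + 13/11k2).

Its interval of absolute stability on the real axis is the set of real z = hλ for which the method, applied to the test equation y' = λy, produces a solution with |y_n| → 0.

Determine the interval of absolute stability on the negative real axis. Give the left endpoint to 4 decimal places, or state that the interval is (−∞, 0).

With y'=λy (z=hλ):
  k1=λy_n ⇒ h·k1=z·y_n;  k2=λ(1+2/5z)y_n ⇒ h·k2=z(1+2/5z)y_n
  y_{n+1}/y_n = 1 − 2/11z + 13/11z(1+2/5z) = 1 + z + 26/55z²
  so R(z) = 1 + z + 26/55z².

Need |R(x)|<1, x<0.
x=-0.79: |R|=0.5050
R=1: x+26/55x²=0 ⇒ x=−55/26=-2.1154; min R=1−1/(4·26/55)=0.4712>−1
Confirm numerically:
  x=-1.763: |R|=0.70632 <1
  x=-1.592: |R|=0.60611 <1
  x=-1.265: |R|=0.49147 <1
  x=-0.886: |R|=0.48509 <1
  x=-2.441: |R|=1.37574 >1
  x=-2.410: |R|=1.33565 >1
  x=-2.407: |R|=1.33182 >1
Interval (-2.1154, 0).

z∈(-2.1154,0).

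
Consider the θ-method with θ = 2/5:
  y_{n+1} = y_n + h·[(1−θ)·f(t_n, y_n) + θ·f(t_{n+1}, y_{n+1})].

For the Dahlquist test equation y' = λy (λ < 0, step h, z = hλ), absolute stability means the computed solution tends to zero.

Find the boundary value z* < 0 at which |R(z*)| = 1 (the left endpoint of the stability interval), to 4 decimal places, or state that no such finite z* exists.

Set f=λy, z=hλ:
  y_{n+1} = y_n + z·[3/5·y_n + 2/5·y_{n+1}] ⇒ (1 − 2/5z)y_{n+1} = (1 + 3/5z)y_n
  so R(z) = (1 + 3/5z)/(1 − 2/5z).

Need |R(x)|<1, x<0.
x=-0.7: |R|=0.4531
R=−1: 1+3/5x = −1+2/5x ⇒ -1/5x=2 ⇒ x=2/(-1/5)=-10.0000
Confirm numerically:
  x=-9.474: |R|=0.97804 <1
  x=-6.585: |R|=0.81205 <1
  x=-6.298: |R|=0.78961 <1
  x=-5.079: |R|=0.67535 <1
  x=-10.353: |R|=1.01373 >1
  x=-10.260: |R|=1.01019 >1
  x=-10.131: |R|=1.00519 >1
Interval (-10.0000, 0).

left endpoint -10.0000.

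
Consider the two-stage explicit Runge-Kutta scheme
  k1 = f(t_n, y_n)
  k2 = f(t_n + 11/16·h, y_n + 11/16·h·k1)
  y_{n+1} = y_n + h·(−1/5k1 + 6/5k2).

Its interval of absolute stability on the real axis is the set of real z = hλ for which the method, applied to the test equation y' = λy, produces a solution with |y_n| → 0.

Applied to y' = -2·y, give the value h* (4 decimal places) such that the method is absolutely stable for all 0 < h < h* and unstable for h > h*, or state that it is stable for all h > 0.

(-1.2121,0); λ=-2 ⇒ h* = (40/33)/2 = 0.6061.

With y'=λy (z=hλ):
  k1=λy_n ⇒ h·k1=z·y_n;  k2=λ(1+11/16z)y_n ⇒ h·k2=z(1+11/16z)y_n
  y_{n+1}/y_n = 1 − 1/5z + 6/5z(1+11/16z) = 1 + z + 33/40z²
  ⇒ R(z) = 1 + z + 33/40z².

Boundary: |R(x)|=1, x<0.
x=-1.01: |R|=0.8316
R=1: x+33/40x²=0 ⇒ x=−40/33=-1.2121; min R=1−1/(4·33/40)=0.6970>−1
Confirm numerically:
  x=-0.930: |R|=0.78354 <1
  x=-0.774: |R|=0.72024 <1
  x=-0.547: |R|=0.69985 <1
  x=-0.506: |R|=0.70523 <1
  x=-1.799: |R|=1.87103 >1
  x=-1.781: |R|=1.83587 >1
Interval (-1.2121, 0).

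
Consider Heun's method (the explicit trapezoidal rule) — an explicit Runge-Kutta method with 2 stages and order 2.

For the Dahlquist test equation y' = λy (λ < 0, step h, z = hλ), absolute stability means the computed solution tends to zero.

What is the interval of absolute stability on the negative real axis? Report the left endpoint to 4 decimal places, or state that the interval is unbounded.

Set f=λy, z=hλ:
  order 2, 2-stage ⇒ R(z)=1+z+z^2/2
  (e.g. R(-0.94)=0.50180, |R|=0.50180)

Need |R(x)|<1, x<0.
x=-0.94: |R|=0.5018
|R(-2.02)|=1.0202 |R(-1.82)|=0.8362 |R(-0.91)|=0.5041
Bisect:
  x_lo=-2.3401 |R|=1.3979  x_hi=-0.3426 |R|=0.7161
  mid=-1.34135 |R|=0.55826 →hi
  mid=-1.84070 |R|=0.85339 →hi
  mid=-2.09038 |R|=1.09447 →lo
  mid=-1.96554 |R|=0.96614 →hi
  mid=-2.02796 |R|=1.02835 →lo
  mid=-1.99675 |R|=0.99676 →hi
  mid=-2.01236 |R|=1.01243 →lo
  mid=-2.00455 |R|=1.00457 →lo
  mid=-2.00065 |R|=1.00065 →lo
  ...
  [-2.00004,-1.99992] ⇒ x*=-2.0000
So |R|<1 on (-2.0000, 0).

(-2.0000, 0).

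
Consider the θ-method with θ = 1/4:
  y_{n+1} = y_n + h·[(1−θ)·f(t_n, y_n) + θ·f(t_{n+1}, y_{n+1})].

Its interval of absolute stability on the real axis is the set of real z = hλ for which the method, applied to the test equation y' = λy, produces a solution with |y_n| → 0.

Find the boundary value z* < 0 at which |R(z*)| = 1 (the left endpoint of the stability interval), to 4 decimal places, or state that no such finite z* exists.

Test eqn y'=λy, z=hλ:
  y_{n+1} = y_n + z·[3/4·y_n + 1/4·y_{n+1}] ⇒ (1 − 1/4z)y_{n+1} = (1 + 3/4z)y_n
  Hence R(z) = (1 + 3/4z)/(1 − 1/4z).

Boundary: |R(x)|=1, x<0.
x=-0.98: |R|=0.2129
R=−1: 1+3/4x = −1+1/4x ⇒ -1/2x=2 ⇒ x=2/(-1/2)=-4.0000
Confirm numerically:
  x=-3.717: |R|=0.92666 <1
  x=-2.482: |R|=0.53163 <1
  x=-1.834: |R|=0.25746 <1
  x=-4.463: |R|=1.10942 >1
  x=-4.125: |R|=1.03077 >1
Interval (-4.0000, 0).

z* = -4.0000.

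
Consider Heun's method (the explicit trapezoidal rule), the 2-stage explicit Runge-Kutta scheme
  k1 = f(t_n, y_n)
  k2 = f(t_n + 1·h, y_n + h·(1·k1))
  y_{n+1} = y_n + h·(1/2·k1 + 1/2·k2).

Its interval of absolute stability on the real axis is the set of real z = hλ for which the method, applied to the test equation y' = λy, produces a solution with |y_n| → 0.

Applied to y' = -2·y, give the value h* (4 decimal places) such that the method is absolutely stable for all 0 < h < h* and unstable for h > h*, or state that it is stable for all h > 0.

(-2.0000,0); λ=-2 ⇒ h* = 1.0000.

Test eqn y'=λy, z=hλ:
  order 2, 2-stage ⇒ R(z)=1+z+z^2/2
  (e.g. R(-0.94)=0.50180, |R|=0.50180)

Find x<0 with |R(x)|<1.
x=-0.94: |R|=0.5018
|R(-1.62)|=0.6922 |R(-1.6)|=0.6800 |R(-1.18)|=0.5162
Bisect:
  x_lo=-2.7022 |R|=1.9488  x_hi=-0.1642 |R|=0.8493
  mid=-1.43320 |R|=0.59383 →hi
  mid=-2.06772 |R|=1.07001 →lo
  mid=-1.75046 |R|=0.78159 →hi
  mid=-1.90909 |R|=0.91322 →hi
  mid=-1.98841 |R|=0.98847 →hi
  mid=-2.02806 |R|=1.02846 →lo
  mid=-2.00823 |R|=1.00827 →lo
  mid=-1.99832 |R|=0.99832 →hi
  mid=-2.00328 |R|=1.00328 →lo
  ...
  [-2.00002,-1.99987] ⇒ x*=-2.0000
Interval (-2.0000, 0).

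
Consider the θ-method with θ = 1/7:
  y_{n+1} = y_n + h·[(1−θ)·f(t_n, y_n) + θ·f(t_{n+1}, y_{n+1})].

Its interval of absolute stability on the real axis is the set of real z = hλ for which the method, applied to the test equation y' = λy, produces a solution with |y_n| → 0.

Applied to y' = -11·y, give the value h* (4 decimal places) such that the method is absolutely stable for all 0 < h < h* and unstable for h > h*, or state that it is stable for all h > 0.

(-2.8000,0); λ=-11 ⇒ h* = (14/5)/11 = 0.2545.

Set f=λy, z=hλ:
  y_{n+1} = y_n + z·[6/7·y_n + 1/7·y_{n+1}] ⇒ (1 − 1/7z)y_{n+1} = (1 + 6/7z)y_n
  so R(z) = (1 + 6/7z)/(1 − 1/7z).

Need |R(x)|<1, x<0.
x=-1.17: |R|=0.0024
R=−1: 1+6/7x = −1+1/7x ⇒ -5/7x=2 ⇒ x=2/(-5/7)=-2.8000
Confirm numerically:
  x=-2.737: |R|=0.96765 <1
  x=-2.391: |R|=0.78224 <1
  x=-1.649: |R|=0.33461 <1
  x=-1.401: |R|=0.16736 <1
  x=-3.264: |R|=1.22603 >1
  x=-2.982: |R|=1.09116 >1
So |R|<1 on (-2.8000, 0).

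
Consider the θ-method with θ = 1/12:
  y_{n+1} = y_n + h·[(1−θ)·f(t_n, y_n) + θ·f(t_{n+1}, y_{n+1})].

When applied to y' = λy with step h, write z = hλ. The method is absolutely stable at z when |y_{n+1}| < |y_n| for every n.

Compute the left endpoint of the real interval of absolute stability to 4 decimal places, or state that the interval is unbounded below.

z* = -2.4000.

Test eqn y'=λy, z=hλ:
  y_{n+1} = y_n + z·[11/12·y_n + 1/12·y_{n+1}] ⇒ (1 − 1/12z)y_{n+1} = (1 + 11/12z)y_n
  Hence R(z) = (1 + 11/12z)/(1 − 1/12z).

Find x<0 with |R(x)|<1.
x=-0.93: |R|=0.1369
R=−1: 1+11/12x = −1+1/12x ⇒ -5/6x=2 ⇒ x=2/(-5/6)=-2.4000
Confirm numerically:
  x=-2.352: |R|=0.96656 <1
  x=-1.825: |R|=0.58409 <1
  x=-1.408: |R|=0.26014 <1
  x=-1.048: |R|=0.03617 <1
  x=-2.816: |R|=1.28078 >1
  x=-2.734: |R|=1.22669 >1
  x=-2.477: |R|=1.05319 >1
Stable set (-2.4000, 0).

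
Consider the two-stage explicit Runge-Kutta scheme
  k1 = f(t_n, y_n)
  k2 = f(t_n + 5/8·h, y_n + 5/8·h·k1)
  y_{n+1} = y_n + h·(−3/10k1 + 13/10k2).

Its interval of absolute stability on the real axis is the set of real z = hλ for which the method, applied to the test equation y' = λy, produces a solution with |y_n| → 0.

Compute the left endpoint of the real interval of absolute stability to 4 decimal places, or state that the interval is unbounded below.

left endpoint -1.2308.

On y'=λy, z=hλ:
  k1=λy_n ⇒ h·k1=z·y_n;  k2=λ(1+5/8z)y_n ⇒ h·k2=z(1+5/8z)y_n
  y_{n+1}/y_n = 1 − 3/10z + 13/10z(1+5/8z) = 1 + z + 13/16z²
  ⇒ R(z) = 1 + z + 13/16z².

Boundary: |R(x)|=1, x<0.
x=-0.86: |R|=0.7409
R=1: x+13/16x²=0 ⇒ x=−16/13=-1.2308; min R=1−1/(4·13/16)=0.6923>−1
Confirm numerically:
  x=-1.048: |R|=0.84437 <1
  x=-0.862: |R|=0.74172 <1
  x=-0.502: |R|=0.70275 <1
  x=-1.656: |R|=1.57215 >1
  x=-1.445: |R|=1.25152 >1
  x=-1.361: |R|=1.14401 >1
Interval (-1.2308, 0).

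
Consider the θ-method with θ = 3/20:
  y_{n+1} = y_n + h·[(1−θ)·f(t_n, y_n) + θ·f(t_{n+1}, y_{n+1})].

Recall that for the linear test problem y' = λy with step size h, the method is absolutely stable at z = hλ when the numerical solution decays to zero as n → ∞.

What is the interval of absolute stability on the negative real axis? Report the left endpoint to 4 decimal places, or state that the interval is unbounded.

(-2.8571, 0).

On y'=λy, z=hλ:
  y_{n+1} = y_n + z·[17/20·y_n + 3/20·y_{n+1}] ⇒ (1 − 3/20z)y_{n+1} = (1 + 17/20z)y_n
  ⇒ R(z) = (1 + 17/20z)/(1 − 3/20z).

Find x<0 with |R(x)|<1.
x=-0.58: |R|=0.4664
R=−1: 1+17/20x = −1+3/20x ⇒ -7/10x=2 ⇒ x=2/(-7/10)=-2.8571
Confirm numerically:
  x=-2.401: |R|=0.76525 <1
  x=-2.323: |R|=0.72272 <1
  x=-2.176: |R|=0.64053 <1
  x=-1.711: |R|=0.36156 <1
  x=-3.146: |R|=1.13737 >1
  x=-3.022: |R|=1.07941 >1
So |R|<1 on (-2.8571, 0).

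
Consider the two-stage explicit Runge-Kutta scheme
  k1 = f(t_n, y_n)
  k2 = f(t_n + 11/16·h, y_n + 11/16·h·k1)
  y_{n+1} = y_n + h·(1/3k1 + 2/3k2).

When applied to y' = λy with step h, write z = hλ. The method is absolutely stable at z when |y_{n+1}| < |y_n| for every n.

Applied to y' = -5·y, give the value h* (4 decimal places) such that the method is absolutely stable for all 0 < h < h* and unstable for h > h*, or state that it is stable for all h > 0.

On y'=λy, z=hλ:
  k1=λy_n ⇒ h·k1=z·y_n;  k2=λ(1+11/16z)y_n ⇒ h·k2=z(1+11/16z)y_n
  y_{n+1}/y_n = 1 + 1/3z + 2/3z(1+11/16z) = 1 + z + 11/24z²
  Hence R(z) = 1 + z + 11/24z².

Find x<0 with |R(x)|<1.
x=-0.62: |R|=0.5562
R=1: x+11/24x²=0 ⇒ x=−24/11=-2.1818; min R=1−1/(4·11/24)=0.4545>−1
Confirm numerically:
  x=-1.879: |R|=0.73921 <1
  x=-1.264: |R|=0.46828 <1
  x=-1.065: |R|=0.45485 <1
  x=-0.994: |R|=0.45885 <1
  x=-2.613: |R|=1.51639 >1
  x=-2.479: |R|=1.33766 >1
So |R|<1 on (-2.1818, 0).

(-2.1818,0); λ=-5 ⇒ h* = (24/11)/5 = 0.4364.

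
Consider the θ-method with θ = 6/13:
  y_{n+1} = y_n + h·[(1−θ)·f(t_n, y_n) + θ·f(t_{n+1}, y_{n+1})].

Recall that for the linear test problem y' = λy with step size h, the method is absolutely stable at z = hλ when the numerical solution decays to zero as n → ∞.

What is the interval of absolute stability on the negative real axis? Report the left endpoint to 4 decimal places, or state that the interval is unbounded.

z∈(-26.0000,0).

On y'=λy, z=hλ:
  y_{n+1} = y_n + z·[7/13·y_n + 6/13·y_{n+1}] ⇒ (1 − 6/13z)y_{n+1} = (1 + 7/13z)y_n
  so R(z) = (1 + 7/13z)/(1 − 6/13z).

Find x<0 with |R(x)|<1.
x=-0.81: |R|=0.4104
R=−1: 1+7/13x = −1+6/13x ⇒ -1/13x=2 ⇒ x=2/(-1/13)=-26.0000
Confirm numerically:
  x=-25.861: |R|=0.99917 <1
  x=-21.527: |R|=0.96854 <1
  x=-14.803: |R|=0.89003 <1
  x=-10.444: |R|=0.79441 <1
  x=-26.593: |R|=1.00344 >1
  x=-26.378: |R|=1.00221 >1
  x=-26.187: |R|=1.00110 >1
Interval (-26.0000, 0).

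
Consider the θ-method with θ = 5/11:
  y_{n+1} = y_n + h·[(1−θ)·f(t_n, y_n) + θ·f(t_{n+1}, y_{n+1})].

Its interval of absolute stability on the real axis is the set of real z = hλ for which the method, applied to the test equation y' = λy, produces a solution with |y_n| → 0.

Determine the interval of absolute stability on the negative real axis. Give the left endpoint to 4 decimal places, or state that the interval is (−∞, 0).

On y'=λy, z=hλ:
  y_{n+1} = y_n + z·[6/11·y_n + 5/11·y_{n+1}] ⇒ (1 − 5/11z)y_{n+1} = (1 + 6/11z)y_n
  R(z) = (1 + 6/11z)/(1 − 5/11z).

Boundary: |R(x)|=1, x<0.
x=-0.97: |R|=0.3268
R=−1: 1+6/11x = −1+5/11x ⇒ -1/11x=2 ⇒ x=2/(-1/11)=-22.0000
Confirm numerically:
  x=-11.504: |R|=0.84682 <1
  x=-11.228: |R|=0.83956 <1
  x=-10.272: |R|=0.81193 <1
  x=-22.522: |R|=1.00422 >1
  x=-22.281: |R|=1.00230 >1
Stable set (-22.0000, 0).

z∈(-22.0000,0).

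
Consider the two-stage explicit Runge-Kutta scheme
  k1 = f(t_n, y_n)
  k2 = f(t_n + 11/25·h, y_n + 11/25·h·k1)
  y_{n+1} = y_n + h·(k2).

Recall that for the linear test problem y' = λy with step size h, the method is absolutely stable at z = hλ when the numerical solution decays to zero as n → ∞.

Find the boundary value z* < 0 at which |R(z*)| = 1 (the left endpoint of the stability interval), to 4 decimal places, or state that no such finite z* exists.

Test eqn y'=λy, z=hλ:
  k1=λy_n ⇒ h·k1=z·y_n;  k2=λ(1+11/25z)y_n ⇒ h·k2=z(1+11/25z)y_n
  y_{n+1}/y_n = 1 + z(1+11/25z) = 1 + z + 11/25z²
  ⇒ R(z) = 1 + z + 11/25z².

Solve |R(x)|<1 on ℝ⁻.
x=-0.6: |R|=0.5584
R=1: x+11/25x²=0 ⇒ x=−25/11=-2.2727; min R=1−1/(4·11/25)=0.4318>−1
Confirm numerically:
  x=-2.076: |R|=0.82030 <1
  x=-2.071: |R|=0.81618 <1
  x=-1.775: |R|=0.61127 <1
  x=-2.384: |R|=1.11672 >1
  x=-2.353: |R|=1.08311 >1
Stable set (-2.2727, 0).

z* = -2.2727.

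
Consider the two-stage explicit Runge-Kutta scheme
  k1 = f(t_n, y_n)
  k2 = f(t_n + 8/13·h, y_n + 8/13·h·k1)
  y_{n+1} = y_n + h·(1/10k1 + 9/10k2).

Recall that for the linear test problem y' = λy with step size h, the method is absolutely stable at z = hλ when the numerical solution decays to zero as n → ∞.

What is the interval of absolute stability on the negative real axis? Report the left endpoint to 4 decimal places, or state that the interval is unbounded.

z∈(-1.8056,0).

With y'=λy (z=hλ):
  k1=λy_n ⇒ h·k1=z·y_n;  k2=λ(1+8/13z)y_n ⇒ h·k2=z(1+8/13z)y_n
  y_{n+1}/y_n = 1 + 1/10z + 9/10z(1+8/13z) = 1 + z + 36/65z²
  Hence R(z) = 1 + z + 36/65z².

Need |R(x)|<1, x<0.
x=-0.67: |R|=0.5786
R=1: x+36/65x²=0 ⇒ x=−65/36=-1.8056; min R=1−1/(4·36/65)=0.5486>−1
Confirm numerically:
  x=-1.348: |R|=0.65840 <1
  x=-1.277: |R|=0.62617 <1
  x=-0.764: |R|=0.55928 <1
  x=-1.966: |R|=1.17470 >1
  x=-1.927: |R|=1.12961 >1
So |R|<1 on (-1.8056, 0).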